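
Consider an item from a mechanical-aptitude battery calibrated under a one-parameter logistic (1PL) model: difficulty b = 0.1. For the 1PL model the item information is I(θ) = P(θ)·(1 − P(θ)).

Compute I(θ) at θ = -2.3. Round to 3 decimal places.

0.076

P = 1/(1+e^{2.4000}) = 0.0832
P(1−P) = 0.0832 × 0.9168 = 0.0763
I = P(1−P) = 0.07625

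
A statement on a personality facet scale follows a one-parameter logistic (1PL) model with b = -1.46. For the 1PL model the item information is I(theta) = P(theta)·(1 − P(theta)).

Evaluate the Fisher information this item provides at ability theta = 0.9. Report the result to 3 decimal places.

0.079

P = 1/(1+e^{-2.3600}) = 0.9137
P(1−P) = 0.9137 × 0.0863 = 0.0788
I = P(1−P) = 0.07883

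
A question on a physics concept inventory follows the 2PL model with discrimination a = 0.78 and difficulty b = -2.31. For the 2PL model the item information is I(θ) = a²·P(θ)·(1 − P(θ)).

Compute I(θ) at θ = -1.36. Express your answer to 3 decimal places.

P = 1/(1+e^{-0.7410}) = 0.6772
P(1−P) = 0.6772 × 0.3228 = 0.2186
I = a² × P(1−P) = 0.78² × 0.2186 = 0.13299

0.133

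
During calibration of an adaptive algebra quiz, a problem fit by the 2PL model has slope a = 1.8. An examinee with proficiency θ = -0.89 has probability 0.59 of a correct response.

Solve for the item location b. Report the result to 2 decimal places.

-1.09

P(θ) = 1 / (1 + exp(−a(θ − b)))
logit(0.59) = ln(0.59/0.41) = 0.3640
b = θ − logit/(a) = -0.89 − 0.3640/1.8000 = -1.0922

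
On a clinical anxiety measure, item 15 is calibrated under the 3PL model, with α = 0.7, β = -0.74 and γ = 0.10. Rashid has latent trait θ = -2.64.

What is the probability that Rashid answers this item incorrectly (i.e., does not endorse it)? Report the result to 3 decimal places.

P(θ) = γ + (1 − γ) · 1 / (1 + exp(−α(θ − β)))
Exponent: 0.7 × (-2.64 − (-0.74)) = -1.3300
1/(1 + e^{1.3300}) = 0.2092
P = 0.10 + 0.90 × 0.2092 = 0.2882
P(incorrect) = 1 − 0.2882 = 0.7118

0.712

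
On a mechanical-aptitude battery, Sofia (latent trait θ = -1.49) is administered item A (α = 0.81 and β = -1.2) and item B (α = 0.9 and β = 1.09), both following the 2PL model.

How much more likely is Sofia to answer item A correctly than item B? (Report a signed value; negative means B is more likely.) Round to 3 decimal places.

0.352

P(θ) = 1 / (1 + exp(−α(θ − β)))
P_A = 0.4415
P_B = 0.0893
P_A − P_B = 0.3522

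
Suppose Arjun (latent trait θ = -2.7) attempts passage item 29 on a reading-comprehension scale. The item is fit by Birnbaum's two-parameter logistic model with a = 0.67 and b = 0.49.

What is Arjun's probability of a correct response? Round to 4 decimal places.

P(θ) = 1 / (1 + exp(−a(θ − b)))
Exponent: 0.67 × (-2.7 − 0.49) = -2.1373
1/(1 + e^{2.1373}) = 0.1055

0.1055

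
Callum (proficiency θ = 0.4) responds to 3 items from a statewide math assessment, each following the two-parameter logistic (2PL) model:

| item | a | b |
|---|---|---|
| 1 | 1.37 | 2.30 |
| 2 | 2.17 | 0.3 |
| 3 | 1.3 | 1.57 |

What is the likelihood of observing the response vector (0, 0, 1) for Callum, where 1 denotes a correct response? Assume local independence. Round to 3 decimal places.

P(θ) = 1 / (1 + exp(−a(θ − b)))
P_1 = 1/(1+e^{2.6030}) = 0.0689
P_2 = 1/(1+e^{-0.2170}) = 0.5540
P_3 = 1/(1+e^{1.5210}) = 0.1793
L = (1−P_1) × (1−P_2) × P_3 = 0.9311 × 0.4460 × 0.1793 = 0.07445

0.074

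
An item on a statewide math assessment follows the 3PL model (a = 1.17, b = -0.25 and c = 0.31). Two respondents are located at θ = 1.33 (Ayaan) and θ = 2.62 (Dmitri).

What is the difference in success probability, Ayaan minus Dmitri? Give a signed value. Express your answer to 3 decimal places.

-0.071

P(θ) = c + (1 − c) · 1 / (1 + exp(−a(θ − b)))
P(Ayaan) = 0.9061  [exponent 1.8486]
P(Dmitri) = 0.9768  [exponent 3.3579]
Difference = 0.9061 − 0.9768 = -0.0707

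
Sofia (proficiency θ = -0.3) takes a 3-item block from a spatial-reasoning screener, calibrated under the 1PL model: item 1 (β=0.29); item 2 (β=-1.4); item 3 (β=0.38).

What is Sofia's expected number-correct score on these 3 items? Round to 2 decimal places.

1.44

P(θ) = 1 / (1 + exp(−(θ − β)))
P_1 = 1/(1+e^{0.5900}) = 0.3566
P_2 = 1/(1+e^{-1.1000}) = 0.7503
P_3 = 1/(1+e^{0.6800}) = 0.3363
E[score] = 0.3566 + 0.7503 + 0.3363 = 1.4432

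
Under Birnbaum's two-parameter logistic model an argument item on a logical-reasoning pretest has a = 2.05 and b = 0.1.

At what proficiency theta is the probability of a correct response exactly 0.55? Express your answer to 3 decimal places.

P(theta) = 1 / (1 + exp(−a(theta − b)))
logit = ln(0.5500/0.4500) = 0.2007
theta = b + logit/(a) = 0.1 + 0.2007/2.0500 = 0.1979

0.198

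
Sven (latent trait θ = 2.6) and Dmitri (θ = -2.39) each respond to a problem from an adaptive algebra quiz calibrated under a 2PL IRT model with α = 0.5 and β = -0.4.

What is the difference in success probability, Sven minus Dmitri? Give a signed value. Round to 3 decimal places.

0.548

P(θ) = 1 / (1 + exp(−α(θ − β)))
P(Sven) = 0.8176  [exponent 1.5000]
P(Dmitri) = 0.2699  [exponent -0.9950]
Difference = 0.8176 − 0.2699 = 0.5476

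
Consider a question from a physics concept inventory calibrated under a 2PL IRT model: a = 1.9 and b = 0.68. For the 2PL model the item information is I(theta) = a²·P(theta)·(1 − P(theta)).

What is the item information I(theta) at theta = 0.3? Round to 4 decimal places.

0.7944

P = 1/(1+e^{0.7220}) = 0.3270
P(1−P) = 0.3270 × 0.6730 = 0.2201
I = a² × P(1−P) = 1.9² × 0.2201 = 0.79440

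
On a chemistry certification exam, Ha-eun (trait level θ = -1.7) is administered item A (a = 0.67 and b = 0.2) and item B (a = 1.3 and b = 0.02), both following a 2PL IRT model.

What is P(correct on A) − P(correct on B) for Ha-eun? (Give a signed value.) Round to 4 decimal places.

0.1222

P(θ) = 1 / (1 + exp(−a(θ − b)))
P_A = 0.2187
P_B = 0.0966
P_A − P_B = 0.1222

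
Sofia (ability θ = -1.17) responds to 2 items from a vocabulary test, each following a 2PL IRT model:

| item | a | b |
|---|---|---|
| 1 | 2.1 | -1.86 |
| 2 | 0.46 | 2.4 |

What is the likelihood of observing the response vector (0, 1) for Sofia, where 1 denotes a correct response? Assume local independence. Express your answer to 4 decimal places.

0.0308

P(θ) = 1 / (1 + exp(−a(θ − b)))
P_1 = 1/(1+e^{-1.4490}) = 0.8098
P_2 = 1/(1+e^{1.6422}) = 0.1622
L = (1−P_1) × P_2 = 0.1902 × 0.1622 = 0.03084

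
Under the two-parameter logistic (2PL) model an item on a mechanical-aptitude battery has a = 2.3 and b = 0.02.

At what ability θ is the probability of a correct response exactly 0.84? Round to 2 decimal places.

P(θ) = 1 / (1 + exp(−a(θ − b)))
logit = ln(0.8400/0.1600) = 1.6582
θ = b + logit/(a) = 0.02 + 1.6582/2.3000 = 0.7410

0.74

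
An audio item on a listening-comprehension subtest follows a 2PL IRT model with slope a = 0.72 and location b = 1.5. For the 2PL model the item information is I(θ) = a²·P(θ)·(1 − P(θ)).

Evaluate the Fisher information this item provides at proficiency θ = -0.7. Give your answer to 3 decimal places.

0.073

P = 1/(1+e^{1.5840}) = 0.1702
P(1−P) = 0.1702 × 0.8298 = 0.1413
I = a² × P(1−P) = 0.72² × 0.1413 = 0.07322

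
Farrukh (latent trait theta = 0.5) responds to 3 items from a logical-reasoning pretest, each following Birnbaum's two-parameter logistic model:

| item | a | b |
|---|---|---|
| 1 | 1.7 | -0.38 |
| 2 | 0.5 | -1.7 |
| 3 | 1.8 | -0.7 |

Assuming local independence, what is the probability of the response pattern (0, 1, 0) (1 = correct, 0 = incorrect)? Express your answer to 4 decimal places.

0.0142

P(theta) = 1 / (1 + exp(−a(theta − b)))
P_1 = 1/(1+e^{-1.4960}) = 0.8170
P_2 = 1/(1+e^{-1.1000}) = 0.7503
P_3 = 1/(1+e^{-2.1600}) = 0.8966
L = (1−P_1) × P_2 × (1−P_3) = 0.1830 × 0.7503 × 0.1034 = 0.01420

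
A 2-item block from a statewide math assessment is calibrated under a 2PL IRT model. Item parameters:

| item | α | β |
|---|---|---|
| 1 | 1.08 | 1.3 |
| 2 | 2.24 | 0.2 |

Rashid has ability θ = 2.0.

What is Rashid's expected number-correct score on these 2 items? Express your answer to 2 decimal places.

P(θ) = 1 / (1 + exp(−α(θ − β)))
P_1 = 1/(1+e^{-0.7560}) = 0.6805
P_2 = 1/(1+e^{-4.0320}) = 0.9826
E[score] = 0.6805 + 0.9826 = 1.6631

1.66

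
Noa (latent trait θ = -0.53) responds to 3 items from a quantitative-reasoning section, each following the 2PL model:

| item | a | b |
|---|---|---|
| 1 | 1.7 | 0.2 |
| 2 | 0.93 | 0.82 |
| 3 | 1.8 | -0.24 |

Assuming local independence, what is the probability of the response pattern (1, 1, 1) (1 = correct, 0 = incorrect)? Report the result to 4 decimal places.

0.0185

P(θ) = 1 / (1 + exp(−a(θ − b)))
P_1 = 1/(1+e^{1.2410}) = 0.2243
P_2 = 1/(1+e^{1.2555}) = 0.2217
P_3 = 1/(1+e^{0.5220}) = 0.3724
L = P_1 × P_2 × P_3 = 0.2243 × 0.2217 × 0.3724 = 0.01852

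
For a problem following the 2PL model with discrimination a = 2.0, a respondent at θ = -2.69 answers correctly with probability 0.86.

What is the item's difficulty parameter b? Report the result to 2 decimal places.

P(θ) = 1 / (1 + exp(−a(θ − b)))
logit(0.86) = ln(0.86/0.14) = 1.8153
b = θ − logit/(a) = -2.69 − 1.8153/2.0000 = -3.5976

-3.60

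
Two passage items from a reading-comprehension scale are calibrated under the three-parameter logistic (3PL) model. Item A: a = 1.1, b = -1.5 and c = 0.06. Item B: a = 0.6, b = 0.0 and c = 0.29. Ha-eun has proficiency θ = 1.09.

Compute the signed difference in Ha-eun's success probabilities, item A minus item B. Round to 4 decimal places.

0.1914

P(θ) = c + (1 − c) · 1 / (1 + exp(−a(θ − b)))
P_A = 0.9486
P_B = 0.7571
P_A − P_B = 0.1914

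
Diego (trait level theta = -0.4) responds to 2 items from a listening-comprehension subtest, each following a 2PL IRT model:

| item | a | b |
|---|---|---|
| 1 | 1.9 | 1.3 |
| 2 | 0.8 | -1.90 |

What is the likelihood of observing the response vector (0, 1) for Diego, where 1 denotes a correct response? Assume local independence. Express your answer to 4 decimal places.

P(theta) = 1 / (1 + exp(−a(theta − b)))
P_1 = 1/(1+e^{3.2300}) = 0.0381
P_2 = 1/(1+e^{-1.2000}) = 0.7685
L = (1−P_1) × P_2 = 0.9619 × 0.7685 = 0.73928

0.7393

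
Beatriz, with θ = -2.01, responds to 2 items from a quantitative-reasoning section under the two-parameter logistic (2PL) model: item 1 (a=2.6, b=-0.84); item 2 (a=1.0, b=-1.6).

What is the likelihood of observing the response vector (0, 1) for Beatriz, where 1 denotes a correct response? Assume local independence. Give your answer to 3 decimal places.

P(θ) = 1 / (1 + exp(−a(θ − b)))
P_1 = 1/(1+e^{3.0420}) = 0.0456
P_2 = 1/(1+e^{0.4100}) = 0.3989
L = (1−P_1) × P_2 = 0.9544 × 0.3989 = 0.38074

0.381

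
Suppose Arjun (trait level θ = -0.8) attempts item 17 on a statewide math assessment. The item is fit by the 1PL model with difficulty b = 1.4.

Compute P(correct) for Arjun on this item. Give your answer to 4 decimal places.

P(θ) = 1 / (1 + exp(−(θ − b)))
Exponent: (-0.8 − 1.4) = -2.2000
1/(1 + e^{2.2000}) = 0.0998
P = 0.0998

0.0998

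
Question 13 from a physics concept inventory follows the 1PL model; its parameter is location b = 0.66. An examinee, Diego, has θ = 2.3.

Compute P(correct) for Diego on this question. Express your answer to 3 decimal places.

0.838

P(θ) = 1 / (1 + exp(−(θ − b)))
Exponent: (2.3 − 0.66) = 1.6400
1/(1 + e^{-1.6400}) = 0.8375
P = 0.8375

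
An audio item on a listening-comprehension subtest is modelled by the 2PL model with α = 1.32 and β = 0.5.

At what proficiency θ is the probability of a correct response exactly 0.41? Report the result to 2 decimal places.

P(θ) = 1 / (1 + exp(−α(θ − β)))
logit = ln(0.4100/0.5900) = -0.3640
θ = β + logit/(α) = 0.5 + (-0.3640)/1.3200 = 0.2243

0.22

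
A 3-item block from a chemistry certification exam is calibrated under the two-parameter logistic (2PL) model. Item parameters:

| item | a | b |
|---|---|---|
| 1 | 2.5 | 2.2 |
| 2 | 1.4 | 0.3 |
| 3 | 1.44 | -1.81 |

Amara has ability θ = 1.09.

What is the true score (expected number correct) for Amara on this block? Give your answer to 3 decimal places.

1.795

P(θ) = 1 / (1 + exp(−a(θ − b)))
P_1 = 1/(1+e^{2.7750}) = 0.0587
P_2 = 1/(1+e^{-1.1060}) = 0.7514
P_3 = 1/(1+e^{-4.1760}) = 0.9849
E[score] = 0.0587 + 0.7514 + 0.9849 = 1.7949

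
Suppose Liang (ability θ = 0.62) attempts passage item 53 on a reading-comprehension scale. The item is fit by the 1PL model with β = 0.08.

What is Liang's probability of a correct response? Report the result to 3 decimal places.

0.632

P(θ) = 1 / (1 + exp(−(θ − β)))
Exponent: (0.62 − 0.08) = 0.5400
1/(1 + e^{-0.5400}) = 0.6318
P = 0.6318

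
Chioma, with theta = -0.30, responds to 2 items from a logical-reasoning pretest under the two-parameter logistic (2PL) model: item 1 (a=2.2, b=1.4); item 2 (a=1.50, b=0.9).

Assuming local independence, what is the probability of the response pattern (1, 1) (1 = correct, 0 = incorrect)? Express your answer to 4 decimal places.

0.0033

P(theta) = 1 / (1 + exp(−a(theta − b)))
P_1 = 1/(1+e^{3.7400}) = 0.0232
P_2 = 1/(1+e^{1.8000}) = 0.1419
L = P_1 × P_2 = 0.0232 × 0.1419 = 0.00329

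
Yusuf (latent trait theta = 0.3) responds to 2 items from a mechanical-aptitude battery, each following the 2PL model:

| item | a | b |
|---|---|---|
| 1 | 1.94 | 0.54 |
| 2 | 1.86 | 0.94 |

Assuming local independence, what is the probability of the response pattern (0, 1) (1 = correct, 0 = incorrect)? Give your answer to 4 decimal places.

0.1433

P(theta) = 1 / (1 + exp(−a(theta − b)))
P_1 = 1/(1+e^{0.4656}) = 0.3857
P_2 = 1/(1+e^{1.1904}) = 0.2332
L = (1−P_1) × P_2 = 0.6143 × 0.2332 = 0.14326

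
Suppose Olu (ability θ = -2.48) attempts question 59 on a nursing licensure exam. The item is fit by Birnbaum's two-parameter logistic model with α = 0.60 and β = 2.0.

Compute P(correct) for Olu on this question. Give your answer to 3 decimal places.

0.064

P(θ) = 1 / (1 + exp(−α(θ − β)))
Exponent: 0.60 × (-2.48 − 2.0) = -2.6880
1/(1 + e^{2.6880}) = 0.0637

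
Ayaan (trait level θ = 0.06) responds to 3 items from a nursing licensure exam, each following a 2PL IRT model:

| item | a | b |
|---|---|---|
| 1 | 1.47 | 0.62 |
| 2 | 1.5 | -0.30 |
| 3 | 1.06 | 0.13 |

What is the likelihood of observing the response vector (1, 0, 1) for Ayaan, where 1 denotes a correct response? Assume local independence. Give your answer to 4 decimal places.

0.0541

P(θ) = 1 / (1 + exp(−a(θ − b)))
P_1 = 1/(1+e^{0.8232}) = 0.3051
P_2 = 1/(1+e^{-0.5400}) = 0.6318
P_3 = 1/(1+e^{0.0742}) = 0.4815
L = P_1 × (1−P_2) × P_3 = 0.3051 × 0.3682 × 0.4815 = 0.05408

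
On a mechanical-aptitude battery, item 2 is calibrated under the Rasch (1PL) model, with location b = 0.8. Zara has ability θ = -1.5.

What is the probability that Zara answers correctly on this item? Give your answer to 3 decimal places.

0.091

P(θ) = 1 / (1 + exp(−(θ − b)))
Exponent: (-1.5 − 0.8) = -2.3000
1/(1 + e^{2.3000}) = 0.0911
P = 0.0911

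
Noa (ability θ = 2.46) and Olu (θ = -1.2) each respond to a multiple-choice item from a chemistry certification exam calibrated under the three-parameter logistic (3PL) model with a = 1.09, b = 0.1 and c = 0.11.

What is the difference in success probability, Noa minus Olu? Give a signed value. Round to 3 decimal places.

P(θ) = c + (1 − c) · 1 / (1 + exp(−a(θ − b)))
P(Noa) = 0.9369  [exponent 2.5724]
P(Olu) = 0.2837  [exponent -1.4170]
Difference = 0.9369 − 0.2837 = 0.6532

0.653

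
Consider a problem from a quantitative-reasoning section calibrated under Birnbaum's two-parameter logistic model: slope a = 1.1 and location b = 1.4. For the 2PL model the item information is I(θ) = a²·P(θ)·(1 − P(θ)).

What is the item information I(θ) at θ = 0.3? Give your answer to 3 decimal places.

0.214

P = 1/(1+e^{1.2100}) = 0.2297
P(1−P) = 0.2297 × 0.7703 = 0.1769
I = a² × P(1−P) = 1.1² × 0.1769 = 0.21410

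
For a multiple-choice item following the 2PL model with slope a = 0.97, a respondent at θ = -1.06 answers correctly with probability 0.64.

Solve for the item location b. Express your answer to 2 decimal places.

P(θ) = 1 / (1 + exp(−a(θ − b)))
logit(0.64) = ln(0.64/0.36) = 0.5754
b = θ − logit/(a) = -1.06 − 0.5754/0.9700 = -1.6532

-1.65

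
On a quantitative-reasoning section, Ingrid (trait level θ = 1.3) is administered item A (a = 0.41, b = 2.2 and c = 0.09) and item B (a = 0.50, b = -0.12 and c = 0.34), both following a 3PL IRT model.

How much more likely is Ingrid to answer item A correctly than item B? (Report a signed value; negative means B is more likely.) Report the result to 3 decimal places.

-0.320

P(θ) = c + (1 − c) · 1 / (1 + exp(−a(θ − b)))
P_A = 0.4620
P_B = 0.7825
P_A − P_B = -0.3205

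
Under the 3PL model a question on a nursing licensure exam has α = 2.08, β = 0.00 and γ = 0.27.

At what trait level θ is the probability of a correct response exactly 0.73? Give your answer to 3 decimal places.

0.256

P(θ) = γ + (1 − γ) · 1 / (1 + exp(−α(θ − β)))
Remove guessing floor: (0.73 − 0.27)/(1 − 0.27) = 0.6301
logit = ln(0.6301/0.3699) = 0.5328
θ = β + logit/(α) = 0.00 + 0.5328/2.0800 = 0.2562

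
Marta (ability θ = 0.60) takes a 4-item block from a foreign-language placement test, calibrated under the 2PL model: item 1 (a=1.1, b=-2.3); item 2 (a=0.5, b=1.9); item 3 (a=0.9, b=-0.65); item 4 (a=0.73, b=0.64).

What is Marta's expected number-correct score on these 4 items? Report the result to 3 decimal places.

P(θ) = 1 / (1 + exp(−a(θ − b)))
P_1 = 1/(1+e^{-3.1900}) = 0.9605
P_2 = 1/(1+e^{0.6500}) = 0.3430
P_3 = 1/(1+e^{-1.1250}) = 0.7549
P_4 = 1/(1+e^{0.0292}) = 0.4927
E[score] = 0.9605 + 0.3430 + 0.7549 + 0.4927 = 2.5511

2.551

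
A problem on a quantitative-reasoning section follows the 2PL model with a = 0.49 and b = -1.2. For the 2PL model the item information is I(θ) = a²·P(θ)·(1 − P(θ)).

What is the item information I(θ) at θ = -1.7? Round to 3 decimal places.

P = 1/(1+e^{0.2450}) = 0.4391
P(1−P) = 0.4391 × 0.5609 = 0.2463
I = a² × P(1−P) = 0.49² × 0.2463 = 0.05913

0.059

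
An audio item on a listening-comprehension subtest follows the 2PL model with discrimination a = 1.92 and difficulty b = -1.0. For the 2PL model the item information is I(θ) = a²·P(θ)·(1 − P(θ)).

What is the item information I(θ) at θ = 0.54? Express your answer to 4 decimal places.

0.1732

P = 1/(1+e^{-2.9568}) = 0.9506
P(1−P) = 0.9506 × 0.0494 = 0.0470
I = a² × P(1−P) = 1.92² × 0.0470 = 0.17317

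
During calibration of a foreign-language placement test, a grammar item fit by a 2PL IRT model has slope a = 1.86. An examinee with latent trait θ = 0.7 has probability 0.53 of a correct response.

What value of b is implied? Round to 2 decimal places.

P(θ) = 1 / (1 + exp(−a(θ − b)))
logit(0.53) = ln(0.53/0.47) = 0.1201
b = θ − logit/(a) = 0.7 − 0.1201/1.8600 = 0.6354

0.64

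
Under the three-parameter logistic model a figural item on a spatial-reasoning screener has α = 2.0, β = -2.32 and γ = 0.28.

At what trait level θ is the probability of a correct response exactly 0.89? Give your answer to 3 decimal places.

P(θ) = γ + (1 − γ) · 1 / (1 + exp(−α(θ − β)))
Remove guessing floor: (0.89 − 0.28)/(1 − 0.28) = 0.8472
logit = ln(0.8472/0.1528) = 1.7130
θ = β + logit/(α) = -2.32 + 1.7130/2.0000 = -1.4635

-1.464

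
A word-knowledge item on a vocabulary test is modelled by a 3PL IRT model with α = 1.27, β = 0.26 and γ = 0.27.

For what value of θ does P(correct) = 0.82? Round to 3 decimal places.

1.139

P(θ) = γ + (1 − γ) · 1 / (1 + exp(−α(θ − β)))
Remove guessing floor: (0.82 − 0.27)/(1 − 0.27) = 0.7534
logit = ln(0.7534/0.2466) = 1.1170
θ = β + logit/(α) = 0.26 + 1.1170/1.2700 = 1.1395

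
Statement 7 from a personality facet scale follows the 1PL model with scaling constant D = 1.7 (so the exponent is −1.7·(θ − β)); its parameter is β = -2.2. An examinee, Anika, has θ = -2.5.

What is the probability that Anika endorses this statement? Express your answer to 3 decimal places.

P(θ) = 1 / (1 + exp(−D·(θ − β)))
Exponent: 1.7 × (-2.5 − (-2.2)) = -0.5100
1/(1 + e^{0.5100}) = 0.3752
P = 0.3752

0.375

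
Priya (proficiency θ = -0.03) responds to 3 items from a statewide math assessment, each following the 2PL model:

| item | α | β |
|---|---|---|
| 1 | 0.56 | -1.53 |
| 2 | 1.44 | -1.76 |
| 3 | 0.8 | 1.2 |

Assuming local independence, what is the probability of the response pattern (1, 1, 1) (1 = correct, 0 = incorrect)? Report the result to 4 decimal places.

0.1755

P(θ) = 1 / (1 + exp(−α(θ − β)))
P_1 = 1/(1+e^{-0.8400}) = 0.6985
P_2 = 1/(1+e^{-2.4912}) = 0.9235
P_3 = 1/(1+e^{0.9840}) = 0.2721
L = P_1 × P_2 × P_3 = 0.6985 × 0.9235 × 0.2721 = 0.17552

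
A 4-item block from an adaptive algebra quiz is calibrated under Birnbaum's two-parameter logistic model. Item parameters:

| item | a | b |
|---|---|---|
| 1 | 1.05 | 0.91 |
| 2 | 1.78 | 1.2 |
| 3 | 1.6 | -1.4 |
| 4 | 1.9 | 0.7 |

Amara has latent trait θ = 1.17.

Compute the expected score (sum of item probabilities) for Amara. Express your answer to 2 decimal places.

2.75

P(θ) = 1 / (1 + exp(−a(θ − b)))
P_1 = 1/(1+e^{-0.2730}) = 0.5678
P_2 = 1/(1+e^{0.0534}) = 0.4867
P_3 = 1/(1+e^{-4.1120}) = 0.9839
P_4 = 1/(1+e^{-0.8930}) = 0.7095
E[score] = 0.5678 + 0.4867 + 0.9839 + 0.7095 = 2.7479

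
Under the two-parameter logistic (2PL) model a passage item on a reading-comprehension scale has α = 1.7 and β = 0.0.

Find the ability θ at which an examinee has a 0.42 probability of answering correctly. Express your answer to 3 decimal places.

-0.190

P(θ) = 1 / (1 + exp(−α(θ − β)))
logit = ln(0.4200/0.5800) = -0.3228
θ = β + logit/(α) = 0.0 + (-0.3228)/1.7000 = -0.1899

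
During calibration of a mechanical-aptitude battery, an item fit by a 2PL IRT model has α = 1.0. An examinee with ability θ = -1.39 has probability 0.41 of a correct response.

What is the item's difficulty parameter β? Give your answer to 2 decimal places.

P(θ) = 1 / (1 + exp(−α(θ − β)))
logit(0.41) = ln(0.41/0.59) = -0.3640
β = θ − logit/(α) = -1.39 − (-0.3640)/1.0000 = -1.0260

-1.03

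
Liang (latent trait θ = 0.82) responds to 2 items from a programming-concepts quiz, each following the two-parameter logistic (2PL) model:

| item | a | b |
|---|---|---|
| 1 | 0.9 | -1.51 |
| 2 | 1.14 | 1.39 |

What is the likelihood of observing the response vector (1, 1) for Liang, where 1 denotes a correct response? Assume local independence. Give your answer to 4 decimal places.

P(θ) = 1 / (1 + exp(−a(θ − b)))
P_1 = 1/(1+e^{-2.0970}) = 0.8906
P_2 = 1/(1+e^{0.6498}) = 0.3430
L = P_1 × P_2 = 0.8906 × 0.3430 = 0.30551

0.3055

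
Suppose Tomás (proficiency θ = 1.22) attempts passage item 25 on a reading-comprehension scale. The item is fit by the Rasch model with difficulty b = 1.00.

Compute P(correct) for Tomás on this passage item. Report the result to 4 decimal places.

0.5548

P(θ) = 1 / (1 + exp(−(θ − b)))
Exponent: (1.22 − 1.00) = 0.2200
1/(1 + e^{-0.2200}) = 0.5548
P = 0.5548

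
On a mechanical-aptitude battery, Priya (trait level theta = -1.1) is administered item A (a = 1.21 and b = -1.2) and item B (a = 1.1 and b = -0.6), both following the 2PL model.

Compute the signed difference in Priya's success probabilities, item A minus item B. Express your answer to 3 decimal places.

0.164

P(theta) = 1 / (1 + exp(−a(theta − b)))
P_A = 0.5302
P_B = 0.3659
P_A − P_B = 0.1643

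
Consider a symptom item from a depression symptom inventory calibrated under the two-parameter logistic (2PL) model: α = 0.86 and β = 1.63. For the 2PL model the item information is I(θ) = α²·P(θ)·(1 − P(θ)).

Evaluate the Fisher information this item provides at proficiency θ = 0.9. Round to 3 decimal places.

P = 1/(1+e^{0.6278}) = 0.3480
P(1−P) = 0.3480 × 0.6520 = 0.2269
I = α² × P(1−P) = 0.86² × 0.2269 = 0.16781

0.168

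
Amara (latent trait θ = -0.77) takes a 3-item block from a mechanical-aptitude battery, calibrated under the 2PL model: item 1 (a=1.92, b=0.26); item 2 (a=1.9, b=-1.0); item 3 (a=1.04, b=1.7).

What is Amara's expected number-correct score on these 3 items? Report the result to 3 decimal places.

P(θ) = 1 / (1 + exp(−a(θ − b)))
P_1 = 1/(1+e^{1.9776}) = 0.1216
P_2 = 1/(1+e^{-0.4370}) = 0.6075
P_3 = 1/(1+e^{2.5688}) = 0.0712
E[score] = 0.1216 + 0.6075 + 0.0712 = 0.8003

0.800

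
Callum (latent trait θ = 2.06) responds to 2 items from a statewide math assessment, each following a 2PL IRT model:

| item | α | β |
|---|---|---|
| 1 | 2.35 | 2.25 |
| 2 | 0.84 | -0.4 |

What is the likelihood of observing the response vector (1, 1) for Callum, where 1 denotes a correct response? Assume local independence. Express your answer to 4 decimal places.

0.3463

P(θ) = 1 / (1 + exp(−α(θ − β)))
P_1 = 1/(1+e^{0.4465}) = 0.3902
P_2 = 1/(1+e^{-2.0664}) = 0.8876
L = P_1 × P_2 = 0.3902 × 0.8876 = 0.34633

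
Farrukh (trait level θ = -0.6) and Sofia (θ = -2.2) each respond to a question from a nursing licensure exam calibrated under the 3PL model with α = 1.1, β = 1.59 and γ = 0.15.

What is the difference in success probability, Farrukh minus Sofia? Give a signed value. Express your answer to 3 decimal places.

0.057

P(θ) = γ + (1 − γ) · 1 / (1 + exp(−α(θ − β)))
P(Farrukh) = 0.2201  [exponent -2.4090]
P(Sofia) = 0.1629  [exponent -4.1690]
Difference = 0.2201 − 0.1629 = 0.0572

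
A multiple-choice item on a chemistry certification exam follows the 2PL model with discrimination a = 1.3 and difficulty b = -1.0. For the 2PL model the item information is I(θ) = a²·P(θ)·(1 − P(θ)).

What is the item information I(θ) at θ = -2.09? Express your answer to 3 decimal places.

0.265

P = 1/(1+e^{1.4170}) = 0.1951
P(1−P) = 0.1951 × 0.8049 = 0.1571
I = a² × P(1−P) = 1.3² × 0.1571 = 0.26542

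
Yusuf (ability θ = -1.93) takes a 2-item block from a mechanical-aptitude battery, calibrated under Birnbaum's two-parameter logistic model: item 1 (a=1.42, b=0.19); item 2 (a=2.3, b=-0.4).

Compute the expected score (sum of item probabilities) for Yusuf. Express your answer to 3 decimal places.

0.076

P(θ) = 1 / (1 + exp(−a(θ − b)))
P_1 = 1/(1+e^{3.0104}) = 0.0470
P_2 = 1/(1+e^{3.5190}) = 0.0288
E[score] = 0.0470 + 0.0288 = 0.0757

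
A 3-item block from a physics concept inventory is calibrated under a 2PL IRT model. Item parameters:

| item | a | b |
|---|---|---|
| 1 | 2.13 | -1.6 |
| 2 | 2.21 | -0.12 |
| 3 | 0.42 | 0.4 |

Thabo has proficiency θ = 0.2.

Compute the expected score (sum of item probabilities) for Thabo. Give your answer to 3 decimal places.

2.128

P(θ) = 1 / (1 + exp(−a(θ − b)))
P_1 = 1/(1+e^{-3.8340}) = 0.9788
P_2 = 1/(1+e^{-0.7072}) = 0.6698
P_3 = 1/(1+e^{0.0840}) = 0.4790
E[score] = 0.9788 + 0.6698 + 0.4790 = 2.1276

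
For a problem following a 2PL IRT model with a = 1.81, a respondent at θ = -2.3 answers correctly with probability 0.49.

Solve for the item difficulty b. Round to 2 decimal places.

P(θ) = 1 / (1 + exp(−a(θ − b)))
logit(0.49) = ln(0.49/0.51) = -0.0400
b = θ − logit/(a) = -2.3 − (-0.0400)/1.8100 = -2.2779

-2.28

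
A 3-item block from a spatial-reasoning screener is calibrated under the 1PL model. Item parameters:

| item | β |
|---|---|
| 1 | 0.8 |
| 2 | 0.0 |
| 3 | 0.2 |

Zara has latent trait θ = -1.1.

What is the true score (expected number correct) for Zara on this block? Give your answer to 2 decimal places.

0.59

P(θ) = 1 / (1 + exp(−(θ − β)))
P_1 = 1/(1+e^{1.9000}) = 0.1301
P_2 = 1/(1+e^{1.1000}) = 0.2497
P_3 = 1/(1+e^{1.3000}) = 0.2142
E[score] = 0.1301 + 0.2497 + 0.2142 = 0.5940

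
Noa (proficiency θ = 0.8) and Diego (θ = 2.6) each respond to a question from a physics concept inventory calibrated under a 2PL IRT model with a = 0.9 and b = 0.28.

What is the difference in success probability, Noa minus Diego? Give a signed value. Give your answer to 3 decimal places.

P(θ) = 1 / (1 + exp(−a(θ − b)))
P(Noa) = 0.6149  [exponent 0.4680]
P(Diego) = 0.8897  [exponent 2.0880]
Difference = 0.6149 − 0.8897 = -0.2748

-0.275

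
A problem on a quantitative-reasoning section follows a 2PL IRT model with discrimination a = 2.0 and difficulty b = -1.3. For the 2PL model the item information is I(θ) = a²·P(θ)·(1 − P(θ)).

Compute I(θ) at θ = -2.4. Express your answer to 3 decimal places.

P = 1/(1+e^{2.2000}) = 0.0998
P(1−P) = 0.0998 × 0.9002 = 0.0898
I = a² × P(1−P) = 2.0² × 0.0898 = 0.35920

0.359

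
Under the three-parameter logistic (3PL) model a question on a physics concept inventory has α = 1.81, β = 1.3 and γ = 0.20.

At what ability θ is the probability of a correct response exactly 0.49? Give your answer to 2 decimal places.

P(θ) = γ + (1 − γ) · 1 / (1 + exp(−α(θ − β)))
Remove guessing floor: (0.49 − 0.20)/(1 − 0.20) = 0.3625
logit = ln(0.3625/0.6375) = -0.5645
θ = β + logit/(α) = 1.3 + (-0.5645)/1.8100 = 0.9881

0.99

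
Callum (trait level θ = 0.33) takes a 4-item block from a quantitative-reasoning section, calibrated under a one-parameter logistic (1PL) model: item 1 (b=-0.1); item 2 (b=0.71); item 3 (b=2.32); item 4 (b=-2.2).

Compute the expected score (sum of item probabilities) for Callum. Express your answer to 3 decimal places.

P(θ) = 1 / (1 + exp(−(θ − b)))
P_1 = 1/(1+e^{-0.4300}) = 0.6059
P_2 = 1/(1+e^{0.3800}) = 0.4061
P_3 = 1/(1+e^{1.9900}) = 0.1203
P_4 = 1/(1+e^{-2.5300}) = 0.9262
E[score] = 0.6059 + 0.4061 + 0.1203 + 0.9262 = 2.0585

2.058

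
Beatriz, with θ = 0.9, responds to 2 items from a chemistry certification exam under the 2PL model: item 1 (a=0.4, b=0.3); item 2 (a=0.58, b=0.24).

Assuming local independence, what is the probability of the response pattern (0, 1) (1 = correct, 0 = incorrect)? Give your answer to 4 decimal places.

P(θ) = 1 / (1 + exp(−a(θ − b)))
P_1 = 1/(1+e^{-0.2400}) = 0.5597
P_2 = 1/(1+e^{-0.3828}) = 0.5945
L = (1−P_1) × P_2 = 0.4403 × 0.5945 = 0.26177

0.2618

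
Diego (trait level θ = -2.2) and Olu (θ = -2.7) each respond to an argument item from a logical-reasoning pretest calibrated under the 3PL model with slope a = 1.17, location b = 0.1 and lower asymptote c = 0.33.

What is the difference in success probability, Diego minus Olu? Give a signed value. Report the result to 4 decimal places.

0.0182

P(θ) = c + (1 − c) · 1 / (1 + exp(−a(θ − b)))
P(Diego) = 0.3725  [exponent -2.6910]
P(Olu) = 0.3544  [exponent -3.2760]
Difference = 0.3725 − 0.3544 = 0.0182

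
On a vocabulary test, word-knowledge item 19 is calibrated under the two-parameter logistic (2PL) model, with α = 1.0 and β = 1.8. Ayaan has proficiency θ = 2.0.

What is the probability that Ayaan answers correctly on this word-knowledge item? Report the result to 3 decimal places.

0.550

P(θ) = 1 / (1 + exp(−α(θ − β)))
Exponent: 1.0 × (2.0 − 1.8) = 0.2000
1/(1 + e^{-0.2000}) = 0.5498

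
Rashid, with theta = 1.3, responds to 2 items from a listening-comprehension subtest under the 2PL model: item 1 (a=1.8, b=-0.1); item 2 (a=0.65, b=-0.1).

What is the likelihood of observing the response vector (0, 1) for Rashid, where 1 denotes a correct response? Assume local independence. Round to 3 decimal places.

P(theta) = 1 / (1 + exp(−a(theta − b)))
P_1 = 1/(1+e^{-2.5200}) = 0.9255
P_2 = 1/(1+e^{-0.9100}) = 0.7130
L = (1−P_1) × P_2 = 0.0745 × 0.7130 = 0.05310

0.053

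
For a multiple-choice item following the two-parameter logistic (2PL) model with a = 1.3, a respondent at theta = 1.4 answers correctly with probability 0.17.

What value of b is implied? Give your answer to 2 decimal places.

P(theta) = 1 / (1 + exp(−a(theta − b)))
logit(0.17) = ln(0.17/0.83) = -1.5856
b = theta − logit/(a) = 1.4 − (-1.5856)/1.3000 = 2.6197

2.62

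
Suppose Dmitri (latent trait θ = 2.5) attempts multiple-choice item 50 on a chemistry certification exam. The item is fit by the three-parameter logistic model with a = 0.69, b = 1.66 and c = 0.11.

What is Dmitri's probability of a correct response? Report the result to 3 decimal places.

0.680

P(θ) = c + (1 − c) · 1 / (1 + exp(−a(θ − b)))
Exponent: 0.69 × (2.5 − 1.66) = 0.5796
1/(1 + e^{-0.5796}) = 0.6410
P = 0.11 + 0.89 × 0.6410 = 0.6805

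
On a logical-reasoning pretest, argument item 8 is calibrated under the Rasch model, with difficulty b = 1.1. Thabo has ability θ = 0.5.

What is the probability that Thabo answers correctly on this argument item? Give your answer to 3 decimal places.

P(θ) = 1 / (1 + exp(−(θ − b)))
Exponent: (0.5 − 1.1) = -0.6000
1/(1 + e^{0.6000}) = 0.3543
P = 0.3543

0.354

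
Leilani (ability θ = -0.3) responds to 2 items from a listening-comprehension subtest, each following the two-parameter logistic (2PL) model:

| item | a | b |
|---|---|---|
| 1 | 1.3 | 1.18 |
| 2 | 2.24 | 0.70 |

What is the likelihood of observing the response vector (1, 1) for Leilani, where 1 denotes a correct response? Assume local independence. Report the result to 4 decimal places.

0.0123

P(θ) = 1 / (1 + exp(−a(θ − b)))
P_1 = 1/(1+e^{1.9240}) = 0.1274
P_2 = 1/(1+e^{2.2400}) = 0.0962
L = P_1 × P_2 = 0.1274 × 0.0962 = 0.01226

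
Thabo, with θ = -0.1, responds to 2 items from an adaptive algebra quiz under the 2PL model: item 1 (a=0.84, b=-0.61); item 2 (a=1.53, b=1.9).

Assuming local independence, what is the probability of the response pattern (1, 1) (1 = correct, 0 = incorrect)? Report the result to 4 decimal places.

P(θ) = 1 / (1 + exp(−a(θ − b)))
P_1 = 1/(1+e^{-0.4284}) = 0.6055
P_2 = 1/(1+e^{3.0600}) = 0.0448
L = P_1 × P_2 = 0.6055 × 0.0448 = 0.02712

0.0271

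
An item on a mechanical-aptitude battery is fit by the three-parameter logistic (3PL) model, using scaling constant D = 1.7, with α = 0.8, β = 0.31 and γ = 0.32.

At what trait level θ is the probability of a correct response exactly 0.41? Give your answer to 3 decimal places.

-1.073

P(θ) = γ + (1 − γ) · 1 / (1 + exp(−D·α(θ − β)))
Remove guessing floor: (0.41 − 0.32)/(1 − 0.32) = 0.1324
logit = ln(0.1324/0.8676) = -1.8803
θ = β + logit/(1.7·α) = 0.31 + (-1.8803)/1.3600 = -1.0726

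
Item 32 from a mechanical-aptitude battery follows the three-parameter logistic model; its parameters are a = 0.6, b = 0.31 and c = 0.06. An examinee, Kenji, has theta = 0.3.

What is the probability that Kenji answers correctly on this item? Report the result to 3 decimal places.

0.529

P(theta) = c + (1 − c) · 1 / (1 + exp(−a(theta − b)))
Exponent: 0.6 × (0.3 − 0.31) = -0.0060
1/(1 + e^{0.0060}) = 0.4985
P = 0.06 + 0.94 × 0.4985 = 0.5286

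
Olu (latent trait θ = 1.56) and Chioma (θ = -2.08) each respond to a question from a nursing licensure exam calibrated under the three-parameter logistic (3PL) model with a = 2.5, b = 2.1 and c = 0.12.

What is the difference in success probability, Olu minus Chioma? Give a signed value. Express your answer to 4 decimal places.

0.1811

P(θ) = c + (1 − c) · 1 / (1 + exp(−a(θ − b)))
P(Olu) = 0.3012  [exponent -1.3500]
P(Chioma) = 0.1200  [exponent -10.4500]
Difference = 0.3012 − 0.1200 = 0.1811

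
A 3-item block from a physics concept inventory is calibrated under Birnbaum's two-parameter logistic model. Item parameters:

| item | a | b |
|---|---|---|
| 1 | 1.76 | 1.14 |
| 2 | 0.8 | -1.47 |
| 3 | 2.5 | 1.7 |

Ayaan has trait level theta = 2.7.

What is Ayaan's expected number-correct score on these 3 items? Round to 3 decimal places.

2.829

P(theta) = 1 / (1 + exp(−a(theta − b)))
P_1 = 1/(1+e^{-2.7456}) = 0.9397
P_2 = 1/(1+e^{-3.3360}) = 0.9656
P_3 = 1/(1+e^{-2.5000}) = 0.9241
E[score] = 0.9397 + 0.9656 + 0.9241 = 2.8294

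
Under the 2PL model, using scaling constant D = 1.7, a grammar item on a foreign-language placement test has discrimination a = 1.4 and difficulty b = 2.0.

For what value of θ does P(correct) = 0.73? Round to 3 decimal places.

P(θ) = 1 / (1 + exp(−D·a(θ − b)))
logit = ln(0.7300/0.2700) = 0.9946
θ = b + logit/(1.7·a) = 2.0 + 0.9946/2.3800 = 2.4179

2.418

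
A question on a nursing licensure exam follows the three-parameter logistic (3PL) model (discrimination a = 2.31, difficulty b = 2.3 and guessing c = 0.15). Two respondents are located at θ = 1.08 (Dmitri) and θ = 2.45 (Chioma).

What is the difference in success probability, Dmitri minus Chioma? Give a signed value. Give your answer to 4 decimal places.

P(θ) = c + (1 − c) · 1 / (1 + exp(−a(θ − b)))
P(Dmitri) = 0.1979  [exponent -2.8182]
P(Chioma) = 0.6479  [exponent 0.3465]
Difference = 0.1979 − 0.6479 = -0.4500

-0.4500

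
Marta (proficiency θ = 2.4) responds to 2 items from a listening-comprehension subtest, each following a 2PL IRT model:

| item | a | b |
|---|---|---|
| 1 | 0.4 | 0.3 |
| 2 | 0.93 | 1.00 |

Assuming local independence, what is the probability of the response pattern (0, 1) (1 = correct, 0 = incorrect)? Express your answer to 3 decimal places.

0.237

P(θ) = 1 / (1 + exp(−a(θ − b)))
P_1 = 1/(1+e^{-0.8400}) = 0.6985
P_2 = 1/(1+e^{-1.3020}) = 0.7862
L = (1−P_1) × P_2 = 0.3015 × 0.7862 = 0.23706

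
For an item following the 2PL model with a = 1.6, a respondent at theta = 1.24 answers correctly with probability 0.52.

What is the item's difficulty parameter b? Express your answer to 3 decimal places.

1.190

P(theta) = 1 / (1 + exp(−a(theta − b)))
logit(0.52) = ln(0.52/0.48) = 0.0800
b = theta − logit/(a) = 1.24 − 0.0800/1.6000 = 1.1900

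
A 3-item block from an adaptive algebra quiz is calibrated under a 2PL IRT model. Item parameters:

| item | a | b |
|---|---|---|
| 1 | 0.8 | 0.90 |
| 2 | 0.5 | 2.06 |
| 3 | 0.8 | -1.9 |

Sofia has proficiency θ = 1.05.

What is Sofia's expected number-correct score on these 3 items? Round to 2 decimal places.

P(θ) = 1 / (1 + exp(−a(θ − b)))
P_1 = 1/(1+e^{-0.1200}) = 0.5300
P_2 = 1/(1+e^{0.5050}) = 0.3764
P_3 = 1/(1+e^{-2.3600}) = 0.9137
E[score] = 0.5300 + 0.3764 + 0.9137 = 1.8201

1.82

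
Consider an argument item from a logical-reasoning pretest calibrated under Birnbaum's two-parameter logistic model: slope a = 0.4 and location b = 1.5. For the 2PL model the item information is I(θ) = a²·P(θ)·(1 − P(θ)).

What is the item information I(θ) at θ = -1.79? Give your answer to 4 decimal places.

0.0267

P = 1/(1+e^{1.3160}) = 0.2115
P(1−P) = 0.2115 × 0.7885 = 0.1668
I = a² × P(1−P) = 0.4² × 0.1668 = 0.02668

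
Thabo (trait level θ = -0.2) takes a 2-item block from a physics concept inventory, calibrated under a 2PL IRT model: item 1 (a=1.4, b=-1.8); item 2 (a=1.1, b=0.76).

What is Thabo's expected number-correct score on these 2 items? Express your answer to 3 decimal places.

1.162

P(θ) = 1 / (1 + exp(−a(θ − b)))
P_1 = 1/(1+e^{-2.2400}) = 0.9038
P_2 = 1/(1+e^{1.0560}) = 0.2581
E[score] = 0.9038 + 0.2581 = 1.1619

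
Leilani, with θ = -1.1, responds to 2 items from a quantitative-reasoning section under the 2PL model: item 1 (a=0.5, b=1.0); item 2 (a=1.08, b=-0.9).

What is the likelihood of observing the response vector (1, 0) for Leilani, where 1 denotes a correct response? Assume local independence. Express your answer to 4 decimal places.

0.1436

P(θ) = 1 / (1 + exp(−a(θ − b)))
P_1 = 1/(1+e^{1.0500}) = 0.2592
P_2 = 1/(1+e^{0.2160}) = 0.4462
L = P_1 × (1−P_2) = 0.2592 × 0.5538 = 0.14356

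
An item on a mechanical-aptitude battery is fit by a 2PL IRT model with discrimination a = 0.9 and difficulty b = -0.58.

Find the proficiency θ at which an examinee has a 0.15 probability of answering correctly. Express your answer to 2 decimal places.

-2.51

P(θ) = 1 / (1 + exp(−a(θ − b)))
logit = ln(0.1500/0.8500) = -1.7346
θ = b + logit/(a) = -0.58 + (-1.7346)/0.9000 = -2.5073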